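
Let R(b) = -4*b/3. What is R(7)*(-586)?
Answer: 16408/3 ≈ 5469.3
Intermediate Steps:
R(b) = -4*b/3 (R(b) = -4*b*(⅓) = -4*b/3)
R(7)*(-586) = -4/3*7*(-586) = -28/3*(-586) = 16408/3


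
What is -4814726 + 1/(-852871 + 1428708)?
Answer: -2772497375661/575837 ≈ -4.8147e+6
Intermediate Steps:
-4814726 + 1/(-852871 + 1428708) = -4814726 + 1/575837 = -2772497375661/575837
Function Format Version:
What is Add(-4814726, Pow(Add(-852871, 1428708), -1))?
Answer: Rational(-2772497375661, 575837) ≈ -4.8147e+6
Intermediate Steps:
Add(-4814726, Pow(Add(-852871, 1428708), -1)) = Add(-4814726, Pow(575837, -1)) = Add(-4814726, Rational(1, 575837)) = Rational(-2772497375661, 575837)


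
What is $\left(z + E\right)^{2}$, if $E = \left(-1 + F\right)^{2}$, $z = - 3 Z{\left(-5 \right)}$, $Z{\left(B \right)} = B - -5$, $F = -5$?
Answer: $1296$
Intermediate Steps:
$Z{\left(B \right)} = 5 + B$ ($Z{\left(B \right)} = B + 5 = 5 + B$)
$z = 0$ ($z = - 3 \left(5 - 5\right) = \left(-3\right) 0 = 0$)
$E = 36$ ($E = \left(-1 - 5\right)^{2} = \left(-6\right)^{2} = 36$)
$\left(z + E\right)^{2} = \left(0 + 36\right)^{2} = 36^{2} = 1296$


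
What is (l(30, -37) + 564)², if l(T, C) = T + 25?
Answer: 383161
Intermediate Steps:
l(T, C) = 25 + T
(l(30, -37) + 564)² = ((25 + 30) + 564)² = (55 + 564)² = 619² = 383161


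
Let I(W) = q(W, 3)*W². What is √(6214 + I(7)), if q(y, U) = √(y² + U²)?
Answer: √(6214 + 49*√58) ≈ 81.161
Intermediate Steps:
q(y, U) = √(U² + y²)
I(W) = W²*√(9 + W²) (I(W) = √(3² + W²)*W² = √(9 + W²)*W² = W²*√(9 + W²))
√(6214 + I(7)) = √(6214 + 7²*√(9 + 7²)) = √(6214 + 49*√(9 + 49)) = √(6214 + 49*√58)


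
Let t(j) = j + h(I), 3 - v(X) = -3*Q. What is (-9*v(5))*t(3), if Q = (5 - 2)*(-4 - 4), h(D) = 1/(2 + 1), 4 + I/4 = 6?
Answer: 2070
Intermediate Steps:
I = 8 (I = -16 + 4*6 = -16 + 24 = 8)
h(D) = 1/3
Q = -24 (Q = 3*(-8) = -24)
v(X) = -69 (v(X) = 3 - (-3)*(-24) = 3 - 1*72 = 3 - 72 = -69)
t(j) = 1/3 + j (t(j) = j + 1/3 = 1/3 + j)
(-9*v(5))*t(3) = (-9*(-69))*(1/3 + 3) = 621*(10/3) = 2070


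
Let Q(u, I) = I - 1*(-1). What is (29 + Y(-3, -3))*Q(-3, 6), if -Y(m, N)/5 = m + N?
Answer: 413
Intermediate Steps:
Y(m, N) = -5*N - 5*m (Y(m, N) = -5*(m + N) = -5*(N + m) = -5*N - 5*m)
Q(u, I) = 1 + I (Q(u, I) = I + 1 = 1 + I)
(29 + Y(-3, -3))*Q(-3, 6) = (29 + (-5*(-3) - 5*(-3)))*(1 + 6) = (29 + (15 + 15))*7 = (29 + 30)*7 = 59*7 = 413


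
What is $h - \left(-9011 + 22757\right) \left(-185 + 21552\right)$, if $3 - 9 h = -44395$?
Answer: $- \frac{2643352640}{9} \approx -2.9371 \cdot 10^{8}$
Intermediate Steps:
$h = \frac{44398}{9}$ ($h = \frac{1}{3} - - \frac{44395}{9} = \frac{1}{3} + \frac{44395}{9} = \frac{44398}{9} \approx 4933.1$)
$h - \left(-9011 + 22757\right) \left(-185 + 21552\right) = \frac{44398}{9} - \left(-9011 + 22757\right) \left(-185 + 21552\right) = \frac{44398}{9} - 13746 \cdot 21367 = \frac{44398}{9} - 293710782 = - \frac{2643352640}{9}$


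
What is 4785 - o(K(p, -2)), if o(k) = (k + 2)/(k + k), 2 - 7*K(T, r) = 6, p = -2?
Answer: 19145/4 ≈ 4786.3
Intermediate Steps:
K(T, r) = -4/7 (K(T, r) = 2/7 - ⅐*6 = 2/7 - 6/7 = -4/7)
o(k) = (2 + k)/(2*k) (o(k) = (2 + k)/((2*k)) = (2 + k)*(1/(2*k)) = (2 + k)/(2*k))
4785 - o(K(p, -2)) = 4785 - (2 - 4/7)/(2*(-4/7)) = 4785 - (-7)*10/(2*4*7) = 4785 - 1*(-5/4) = 4785 + 5/4 = 19145/4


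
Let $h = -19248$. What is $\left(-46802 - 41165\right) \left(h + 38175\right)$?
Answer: $-1664951409$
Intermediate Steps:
$\left(-46802 - 41165\right) \left(h + 38175\right) = \left(-46802 - 41165\right) \left(-19248 + 38175\right) = \left(-87967\right) 18927 = -1664951409$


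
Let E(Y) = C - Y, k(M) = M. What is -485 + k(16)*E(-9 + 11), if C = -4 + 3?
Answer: -533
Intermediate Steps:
C = -1
E(Y) = -1 - Y
-485 + k(16)*E(-9 + 11) = -485 + 16*(-1 - (-9 + 11)) = -485 + 16*(-1 - 1*2) = -485 + 16*(-1 - 2) = -485 + 16*(-3) = -485 - 48 = -533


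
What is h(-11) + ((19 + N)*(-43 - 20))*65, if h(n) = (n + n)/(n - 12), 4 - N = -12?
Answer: -3296453/23 ≈ -1.4332e+5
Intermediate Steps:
N = 16 (N = 4 - 1*(-12) = 4 + 12 = 16)
h(n) = 2*n/(-12 + n) (h(n) = (2*n)/(-12 + n) = 2*n/(-12 + n))
h(-11) + ((19 + N)*(-43 - 20))*65 = 2*(-11)/(-12 - 11) + ((19 + 16)*(-43 - 20))*65 = 2*(-11)/(-23) + (35*(-63))*65 = 2*(-11)*(-1/23) - 2205*65 = 22/23 - 143325 = -3296453/23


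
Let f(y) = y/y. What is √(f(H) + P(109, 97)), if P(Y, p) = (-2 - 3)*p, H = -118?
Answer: 22*I ≈ 22.0*I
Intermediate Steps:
P(Y, p) = -5*p
f(y) = 1
√(f(H) + P(109, 97)) = √(1 - 5*97) = √(1 - 485) = √(-484) = 22*I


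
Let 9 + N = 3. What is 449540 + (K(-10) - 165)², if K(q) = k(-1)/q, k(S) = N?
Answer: 11914184/25 ≈ 4.7657e+5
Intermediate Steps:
N = -6 (N = -9 + 3 = -6)
k(S) = -6
K(q) = -6/q
449540 + (K(-10) - 165)² = 449540 + (-6/(-10) - 165)² = 449540 + (-6*(-⅒) - 165)² = 449540 + (⅗ - 165)² = 449540 + (-822/5)² = 449540 + 675684/25 = 11914184/25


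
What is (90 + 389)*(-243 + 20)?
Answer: -106817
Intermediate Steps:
(90 + 389)*(-243 + 20) = 479*(-223) = -106817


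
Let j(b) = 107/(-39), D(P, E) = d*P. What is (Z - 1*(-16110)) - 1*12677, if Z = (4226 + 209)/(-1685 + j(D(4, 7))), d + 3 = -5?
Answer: 225793961/65822 ≈ 3430.4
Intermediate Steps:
d = -8 (d = -3 - 5 = -8)
D(P, E) = -8*P
j(b) = -107/39 (j(b) = 107*(-1/39) = -107/39)
Z = -172965/65822 (Z = (4226 + 209)/(-1685 - 107/39) = 4435/(-65822/39) = 4435*(-39/65822) = -172965/65822 ≈ -2.6278)
(Z - 1*(-16110)) - 1*12677 = (-172965/65822 - 1*(-16110)) - 1*12677 = (-172965/65822 + 16110) - 12677 = 1060219455/65822 - 12677 = 225793961/65822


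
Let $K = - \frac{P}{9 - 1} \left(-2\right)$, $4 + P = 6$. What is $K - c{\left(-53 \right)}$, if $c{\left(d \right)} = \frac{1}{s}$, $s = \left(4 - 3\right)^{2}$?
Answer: $- \frac{1}{2} \approx -0.5$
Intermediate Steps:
$P = 2$ ($P = -4 + 6 = 2$)
$K = \frac{1}{2}$ ($K = - \frac{2}{9 - 1} \left(-2\right) = - \frac{2}{8} \left(-2\right) = - 2 \cdot \frac{1}{8} \left(-2\right) = - \frac{-2}{4} = \left(-1\right) \left(- \frac{1}{2}\right) = \frac{1}{2} \approx 0.5$)
$s = 1$ ($s = 1^{2} = 1$)
$c{\left(d \right)} = 1$ ($c{\left(d \right)} = 1^{-1} = 1$)
$K - c{\left(-53 \right)} = \frac{1}{2} - 1 = - \frac{1}{2}$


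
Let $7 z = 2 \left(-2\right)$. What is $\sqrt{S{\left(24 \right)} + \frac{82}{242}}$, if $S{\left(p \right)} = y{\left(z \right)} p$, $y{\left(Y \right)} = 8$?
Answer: $\frac{37 \sqrt{17}}{11} \approx 13.869$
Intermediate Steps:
$z = - \frac{4}{7}$ ($z = \frac{2 \left(-2\right)}{7} = \frac{1}{7} \left(-4\right) = - \frac{4}{7} \approx -0.57143$)
$S{\left(p \right)} = 8 p$
$\sqrt{S{\left(24 \right)} + \frac{82}{242}} = \sqrt{8 \cdot 24 + \frac{82}{242}} = \sqrt{192 + 82 \cdot \frac{1}{242}} = \sqrt{192 + \frac{41}{121}} = \sqrt{\frac{23273}{121}} = \frac{37 \sqrt{17}}{11}$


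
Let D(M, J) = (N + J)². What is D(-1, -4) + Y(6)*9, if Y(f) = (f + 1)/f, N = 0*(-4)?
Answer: 53/2 ≈ 26.500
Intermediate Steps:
N = 0
Y(f) = (1 + f)/f
D(M, J) = J² (D(M, J) = (0 + J)² = J²)
D(-1, -4) + Y(6)*9 = (-4)² + ((1 + 6)/6)*9 = 16 + ((⅙)*7)*9 = 16 + (7/6)*9 = 16 + 21/2 = 53/2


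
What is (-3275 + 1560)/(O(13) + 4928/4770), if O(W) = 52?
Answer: -4090275/126484 ≈ -32.338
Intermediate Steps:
(-3275 + 1560)/(O(13) + 4928/4770) = (-3275 + 1560)/(52 + 4928/4770) = -1715/(52 + 4928*(1/4770)) = -1715/(52 + 2464/2385) = -1715/126484/2385 = -1715*2385/126484 = -4090275/126484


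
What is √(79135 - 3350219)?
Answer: 2*I*√817771 ≈ 1808.6*I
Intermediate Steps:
√(79135 - 3350219) = √(-3271084) = 2*I*√817771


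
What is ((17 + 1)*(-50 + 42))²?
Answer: 20736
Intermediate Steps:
((17 + 1)*(-50 + 42))² = (18*(-8))² = (-144)² = 20736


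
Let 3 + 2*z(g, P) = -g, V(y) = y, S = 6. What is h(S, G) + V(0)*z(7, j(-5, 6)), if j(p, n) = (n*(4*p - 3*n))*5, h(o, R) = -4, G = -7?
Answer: -4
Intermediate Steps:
j(p, n) = 5*n*(-3*n + 4*p) (j(p, n) = (n*(-3*n + 4*p))*5 = 5*n*(-3*n + 4*p))
z(g, P) = -3/2 - g/2 (z(g, P) = -3/2 + (-g)/2 = -3/2 - g/2)
h(S, G) + V(0)*z(7, j(-5, 6)) = -4 + 0*(-3/2 - 1/2*7) = -4 + 0*(-3/2 - 7/2) = -4 + 0*(-5) = -4 + 0 = -4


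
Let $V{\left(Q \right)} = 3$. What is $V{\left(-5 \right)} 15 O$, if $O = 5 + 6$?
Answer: $495$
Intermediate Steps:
$O = 11$
$V{\left(-5 \right)} 15 O = 3 \cdot 15 \cdot 11 = 45 \cdot 11 = 495$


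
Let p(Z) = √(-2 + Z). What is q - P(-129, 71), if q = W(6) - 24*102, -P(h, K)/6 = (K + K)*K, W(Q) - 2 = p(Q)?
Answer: 58048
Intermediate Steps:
W(Q) = 2 + √(-2 + Q)
P(h, K) = -12*K² (P(h, K) = -6*(K + K)*K = -6*2*K*K = -12*K²)
q = -2444 (q = (2 + √(-2 + 6)) - 24*102 = (2 + √4) - 2448 = (2 + 2) - 2448 = 4 - 2448 = -2444)
q - P(-129, 71) = -2444 - (-12)*71² = -2444 - (-12)*5041 = -2444 - 1*(-60492) = -2444 + 60492 = 58048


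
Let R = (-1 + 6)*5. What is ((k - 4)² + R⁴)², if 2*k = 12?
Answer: 152591015641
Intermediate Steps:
k = 6 (k = (½)*12 = 6)
R = 25 (R = 5*5 = 25)
((k - 4)² + R⁴)² = ((6 - 4)² + 25⁴)² = (2² + 390625)² = (4 + 390625)² = 390629² = 152591015641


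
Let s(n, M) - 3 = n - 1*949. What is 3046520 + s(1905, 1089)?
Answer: 3047479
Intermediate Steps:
s(n, M) = -946 + n (s(n, M) = 3 + (n - 1*949) = 3 + (n - 949) = 3 + (-949 + n) = -946 + n)
3046520 + s(1905, 1089) = 3046520 + (-946 + 1905) = 3046520 + 959 = 3047479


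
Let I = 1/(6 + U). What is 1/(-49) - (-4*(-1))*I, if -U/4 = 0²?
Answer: -101/147 ≈ -0.68707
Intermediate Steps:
U = 0 (U = -4*0² = -4*0 = 0)
I = ⅙ (I = 1/(6 + 0) = 1/6 = ⅙ ≈ 0.16667)
1/(-49) - (-4*(-1))*I = 1/(-49) - (-4*(-1))/6 = -1/49 - 4/6 = -1/49 - 1*⅔ = -1/49 - ⅔ = -101/147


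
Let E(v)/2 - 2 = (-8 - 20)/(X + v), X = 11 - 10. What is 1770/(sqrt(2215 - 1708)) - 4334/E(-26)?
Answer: -54175/78 + 590*sqrt(3)/13 ≈ -615.94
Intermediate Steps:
X = 1
E(v) = 4 - 56/(1 + v) (E(v) = 4 + 2*((-8 - 20)/(1 + v)) = 4 + 2*(-28/(1 + v)) = 4 - 56/(1 + v))
1770/(sqrt(2215 - 1708)) - 4334/E(-26) = 1770/(sqrt(2215 - 1708)) - 4334*(1 - 26)/(4*(-13 - 26)) = 1770/(sqrt(507)) - 4334/(4*(-39)/(-25)) = 1770/((13*sqrt(3))) - 4334/(4*(-1/25)*(-39)) = 1770*(sqrt(3)/39) - 4334/156/25 = 590*sqrt(3)/13 - 4334*25/156 = 590*sqrt(3)/13 - 54175/78 = -54175/78 + 590*sqrt(3)/13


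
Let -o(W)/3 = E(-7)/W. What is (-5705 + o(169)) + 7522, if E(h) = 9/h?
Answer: 2149538/1183 ≈ 1817.0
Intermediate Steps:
o(W) = 27/(7*W) (o(W) = -3*9/(-7)/W = -3*9*(-1/7)/W = -(-27)/(7*W) = 27/(7*W))
(-5705 + o(169)) + 7522 = (-5705 + (27/7)/169) + 7522 = (-5705 + (27/7)*(1/169)) + 7522 = (-5705 + 27/1183) + 7522 = -6748988/1183 + 7522 = 2149538/1183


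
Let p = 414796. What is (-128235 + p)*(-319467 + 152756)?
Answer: -47772870871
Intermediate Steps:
(-128235 + p)*(-319467 + 152756) = (-128235 + 414796)*(-319467 + 152756) = 286561*(-166711) = -47772870871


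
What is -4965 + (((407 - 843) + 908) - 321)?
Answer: -4814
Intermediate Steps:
-4965 + (((407 - 843) + 908) - 321) = -4965 + ((-436 + 908) - 321) = -4965 + (472 - 321) = -4965 + 151 = -4814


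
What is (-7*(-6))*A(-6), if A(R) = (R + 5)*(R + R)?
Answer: 504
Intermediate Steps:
A(R) = 2*R*(5 + R) (A(R) = (5 + R)*(2*R) = 2*R*(5 + R))
(-7*(-6))*A(-6) = (-7*(-6))*(2*(-6)*(5 - 6)) = 42*(2*(-6)*(-1)) = 42*12 = 504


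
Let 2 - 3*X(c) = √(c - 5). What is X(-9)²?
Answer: (2 - I*√14)²/9 ≈ -1.1111 - 1.663*I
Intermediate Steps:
X(c) = ⅔ - √(-5 + c)/3 (X(c) = ⅔ - √(c - 5)/3 = ⅔ - √(-5 + c)/3)
X(-9)² = (⅔ - √(-5 - 9)/3)² = (⅔ - I*√14/3)²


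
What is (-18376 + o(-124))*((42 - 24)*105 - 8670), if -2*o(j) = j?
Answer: 124168920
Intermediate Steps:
o(j) = -j/2
(-18376 + o(-124))*((42 - 24)*105 - 8670) = (-18376 - ½*(-124))*((42 - 24)*105 - 8670) = (-18376 + 62)*(18*105 - 8670) = -18314*(1890 - 8670) = -18314*(-6780) = 124168920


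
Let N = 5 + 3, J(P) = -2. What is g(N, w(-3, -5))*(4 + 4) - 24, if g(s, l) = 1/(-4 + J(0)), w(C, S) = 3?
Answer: -76/3 ≈ -25.333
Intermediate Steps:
N = 8
g(s, l) = -1/6 (g(s, l) = 1/(-4 - 2) = 1/(-6) = -1/6)
g(N, w(-3, -5))*(4 + 4) - 24 = -(4 + 4)/6 - 24 = -1/6*8 - 24 = -4/3 - 24 = -76/3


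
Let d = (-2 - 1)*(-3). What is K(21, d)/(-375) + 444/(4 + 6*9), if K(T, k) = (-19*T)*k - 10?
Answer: 187679/10875 ≈ 17.258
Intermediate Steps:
d = 9 (d = -3*(-3) = 9)
K(T, k) = -10 - 19*T*k (K(T, k) = -19*T*k - 10 = -10 - 19*T*k)
K(21, d)/(-375) + 444/(4 + 6*9) = (-10 - 19*21*9)/(-375) + 444/(4 + 6*9) = (-10 - 3591)*(-1/375) + 444/(4 + 54) = -3601*(-1/375) + 444/58 = 3601/375 + 444*(1/58) = 3601/375 + 222/29 = 187679/10875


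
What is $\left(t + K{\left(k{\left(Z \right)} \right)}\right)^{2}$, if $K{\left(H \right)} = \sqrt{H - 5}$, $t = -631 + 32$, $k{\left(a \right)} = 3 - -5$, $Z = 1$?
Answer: $\left(599 - \sqrt{3}\right)^{2} \approx 3.5673 \cdot 10^{5}$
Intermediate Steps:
$k{\left(a \right)} = 8$ ($k{\left(a \right)} = 3 + 5 = 8$)
$t = -599$
$K{\left(H \right)} = \sqrt{-5 + H}$
$\left(t + K{\left(k{\left(Z \right)} \right)}\right)^{2} = \left(-599 + \sqrt{-5 + 8}\right)^{2} = \left(-599 + \sqrt{3}\right)^{2}$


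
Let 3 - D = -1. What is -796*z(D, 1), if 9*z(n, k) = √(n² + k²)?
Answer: -796*√17/9 ≈ -364.67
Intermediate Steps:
D = 4 (D = 3 - 1*(-1) = 3 + 1 = 4)
z(n, k) = √(k² + n²)/9 (z(n, k) = √(n² + k²)/9 = √(k² + n²)/9)
-796*z(D, 1) = -796*√(1² + 4²)/9 = -796*√(1 + 16)/9 = -796*√17/9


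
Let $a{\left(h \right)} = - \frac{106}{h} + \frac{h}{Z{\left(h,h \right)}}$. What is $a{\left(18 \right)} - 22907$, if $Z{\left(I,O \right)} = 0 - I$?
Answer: $- \frac{206225}{9} \approx -22914.0$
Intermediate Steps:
$Z{\left(I,O \right)} = - I$
$a{\left(h \right)} = -1 - \frac{106}{h}$ ($a{\left(h \right)} = - \frac{106}{h} + \frac{h}{\left(-1\right) h} = - \frac{106}{h} + h \left(- \frac{1}{h}\right) = - \frac{106}{h} - 1 = -1 - \frac{106}{h}$)
$a{\left(18 \right)} - 22907 = \frac{-106 - 18}{18} - 22907 = \frac{1}{18} \left(-124\right) - 22907 = - \frac{62}{9} - 22907 = - \frac{206225}{9}$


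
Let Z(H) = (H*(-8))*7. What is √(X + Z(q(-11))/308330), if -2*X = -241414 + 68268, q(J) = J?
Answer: √17004688531345/14015 ≈ 294.23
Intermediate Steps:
Z(H) = -56*H (Z(H) = -8*H*7 = -56*H)
X = 86573 (X = -(-241414 + 68268)/2 = -½*(-173146) = 86573)
√(X + Z(q(-11))/308330) = √(86573 - 56*(-11)/308330) = √(86573 + 616*(1/308330)) = √(86573 + 28/14015) = √(1213320623/14015) = √17004688531345/14015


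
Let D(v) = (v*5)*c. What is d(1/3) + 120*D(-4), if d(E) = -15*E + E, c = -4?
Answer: 28786/3 ≈ 9595.3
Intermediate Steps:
D(v) = -20*v (D(v) = (v*5)*(-4) = (5*v)*(-4) = -20*v)
d(E) = -14*E
d(1/3) + 120*D(-4) = -14/3 + 120*(-20*(-4)) = -14*⅓ + 120*80 = -14/3 + 9600 = 28786/3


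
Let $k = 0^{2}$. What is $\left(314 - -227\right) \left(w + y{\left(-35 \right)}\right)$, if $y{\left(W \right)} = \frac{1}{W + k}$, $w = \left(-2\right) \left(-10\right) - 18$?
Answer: $\frac{37329}{35} \approx 1066.5$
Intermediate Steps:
$w = 2$ ($w = 20 - 18 = 2$)
$k = 0$
$y{\left(W \right)} = \frac{1}{W}$ ($y{\left(W \right)} = \frac{1}{W + 0} = \frac{1}{W}$)
$\left(314 - -227\right) \left(w + y{\left(-35 \right)}\right) = \left(314 - -227\right) \left(2 + \frac{1}{-35}\right) = \left(314 + 227\right) \left(2 - \frac{1}{35}\right) = 541 \cdot \frac{69}{35} = \frac{37329}{35}$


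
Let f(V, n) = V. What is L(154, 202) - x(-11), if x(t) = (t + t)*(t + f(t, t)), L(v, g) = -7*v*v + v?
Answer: -166342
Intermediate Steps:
L(v, g) = v - 7*v**2 (L(v, g) = -7*v**2 + v = v - 7*v**2)
x(t) = 4*t**2 (x(t) = (t + t)*(t + t) = (2*t)*(2*t) = 4*t**2)
L(154, 202) - x(-11) = 154*(1 - 7*154) - 4*(-11)**2 = 154*(1 - 1078) - 4*121 = 154*(-1077) - 1*484 = -165858 - 484 = -166342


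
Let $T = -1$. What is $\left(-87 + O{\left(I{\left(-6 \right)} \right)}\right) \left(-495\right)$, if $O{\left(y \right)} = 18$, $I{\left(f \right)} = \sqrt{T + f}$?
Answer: $34155$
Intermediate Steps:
$I{\left(f \right)} = \sqrt{-1 + f}$
$\left(-87 + O{\left(I{\left(-6 \right)} \right)}\right) \left(-495\right) = \left(-87 + 18\right) \left(-495\right) = \left(-69\right) \left(-495\right) = 34155$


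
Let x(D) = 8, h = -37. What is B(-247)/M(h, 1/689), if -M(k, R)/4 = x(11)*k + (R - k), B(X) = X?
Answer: -170183/713800 ≈ -0.23842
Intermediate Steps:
M(k, R) = -28*k - 4*R (M(k, R) = -4*(8*k + (R - k)) = -4*(R + 7*k) = -28*k - 4*R)
B(-247)/M(h, 1/689) = -247/(-28*(-37) - 4/689) = -247/(1036 - 4*1/689) = -247/(1036 - 4/689) = -247/713800/689 = -247*689/713800 = -170183/713800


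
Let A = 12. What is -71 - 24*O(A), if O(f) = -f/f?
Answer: -47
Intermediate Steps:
O(f) = -1 (O(f) = -1*1 = -1)
-71 - 24*O(A) = -71 - 24*(-1) = -71 + 24 = -47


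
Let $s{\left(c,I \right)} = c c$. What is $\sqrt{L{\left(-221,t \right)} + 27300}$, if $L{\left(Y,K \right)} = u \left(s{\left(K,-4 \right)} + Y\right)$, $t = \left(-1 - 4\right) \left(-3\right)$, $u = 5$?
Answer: $2 \sqrt{6830} \approx 165.29$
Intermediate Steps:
$s{\left(c,I \right)} = c^{2}$
$t = 15$ ($t = \left(-5\right) \left(-3\right) = 15$)
$L{\left(Y,K \right)} = 5 Y + 5 K^{2}$ ($L{\left(Y,K \right)} = 5 \left(K^{2} + Y\right) = 5 \left(Y + K^{2}\right) = 5 Y + 5 K^{2}$)
$\sqrt{L{\left(-221,t \right)} + 27300} = \sqrt{\left(5 \left(-221\right) + 5 \cdot 15^{2}\right) + 27300} = \sqrt{\left(-1105 + 5 \cdot 225\right) + 27300} = \sqrt{\left(-1105 + 1125\right) + 27300} = \sqrt{20 + 27300} = \sqrt{27320} = 2 \sqrt{6830}$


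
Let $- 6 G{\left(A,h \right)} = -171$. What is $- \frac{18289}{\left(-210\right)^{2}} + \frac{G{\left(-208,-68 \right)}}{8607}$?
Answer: $- \frac{2739589}{6659100} \approx -0.41141$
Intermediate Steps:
$G{\left(A,h \right)} = \frac{57}{2}$ ($G{\left(A,h \right)} = \left(- \frac{1}{6}\right) \left(-171\right) = \frac{57}{2}$)
$- \frac{18289}{\left(-210\right)^{2}} + \frac{G{\left(-208,-68 \right)}}{8607} = - \frac{18289}{\left(-210\right)^{2}} + \frac{57}{2 \cdot 8607} = - \frac{18289}{44100} + \frac{57}{2} \cdot \frac{1}{8607} = \left(-18289\right) \frac{1}{44100} + \frac{1}{302} = - \frac{18289}{44100} + \frac{1}{302} = - \frac{2739589}{6659100}$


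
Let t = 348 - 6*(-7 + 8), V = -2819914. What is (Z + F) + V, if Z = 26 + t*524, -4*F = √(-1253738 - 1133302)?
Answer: -2640680 - I*√149190 ≈ -2.6407e+6 - 386.25*I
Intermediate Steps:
F = -I*√149190 (F = -√(-1253738 - 1133302)/4 = -I*√149190 ≈ -386.25*I)
t = 342 (t = 348 - 6 = 342)
Z = 179234 (Z = 26 + 342*524 = 26 + 179208 = 179234)
(Z + F) + V = (179234 - I*√149190) - 2819914 = -2640680 - I*√149190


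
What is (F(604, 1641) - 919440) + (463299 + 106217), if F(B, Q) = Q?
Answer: -348283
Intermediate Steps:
(F(604, 1641) - 919440) + (463299 + 106217) = (1641 - 919440) + (463299 + 106217) = -917799 + 569516 = -348283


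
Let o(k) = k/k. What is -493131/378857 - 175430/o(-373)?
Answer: -66463376641/378857 ≈ -1.7543e+5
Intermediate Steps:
o(k) = 1
-493131/378857 - 175430/o(-373) = -493131/378857 - 175430/1 = -493131*1/378857 - 175430*1 = -493131/378857 - 175430 = -66463376641/378857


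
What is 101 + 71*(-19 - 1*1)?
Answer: -1319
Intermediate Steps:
101 + 71*(-19 - 1*1) = 101 + 71*(-19 - 1) = 101 + 71*(-20) = 101 - 1420 = -1319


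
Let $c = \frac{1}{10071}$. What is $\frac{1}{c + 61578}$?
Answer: $\frac{10071}{620152039} \approx 1.624 \cdot 10^{-5}$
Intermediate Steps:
$c = \frac{1}{10071} \approx 9.9295 \cdot 10^{-5}$
$\frac{1}{c + 61578} = \frac{1}{\frac{1}{10071} + 61578} = \frac{1}{\frac{620152039}{10071}} = \frac{10071}{620152039}$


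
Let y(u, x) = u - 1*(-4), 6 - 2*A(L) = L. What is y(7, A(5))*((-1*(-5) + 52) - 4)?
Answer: 583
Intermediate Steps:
A(L) = 3 - L/2
y(u, x) = 4 + u (y(u, x) = u + 4 = 4 + u)
y(7, A(5))*((-1*(-5) + 52) - 4) = (4 + 7)*((-1*(-5) + 52) - 4) = 11*((5 + 52) - 4) = 11*(57 - 4) = 11*53 = 583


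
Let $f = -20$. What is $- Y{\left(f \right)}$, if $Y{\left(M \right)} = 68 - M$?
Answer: $-88$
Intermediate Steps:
$- Y{\left(f \right)} = - (68 - -20) = - (68 + 20) = \left(-1\right) 88 = -88$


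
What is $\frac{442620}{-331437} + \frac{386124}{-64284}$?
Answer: $- \frac{4345254563}{591836003} \approx -7.342$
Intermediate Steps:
$\frac{442620}{-331437} + \frac{386124}{-64284} = 442620 \left(- \frac{1}{331437}\right) + 386124 \left(- \frac{1}{64284}\right) = - \frac{147540}{110479} - \frac{32177}{5357} = - \frac{4345254563}{591836003}$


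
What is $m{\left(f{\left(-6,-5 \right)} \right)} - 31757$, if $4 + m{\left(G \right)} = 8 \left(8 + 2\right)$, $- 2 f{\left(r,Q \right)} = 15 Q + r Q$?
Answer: $-31681$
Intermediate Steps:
$f{\left(r,Q \right)} = - \frac{15 Q}{2} - \frac{Q r}{2}$ ($f{\left(r,Q \right)} = - \frac{15 Q + r Q}{2} = - \frac{15 Q + Q r}{2} = - \frac{15 Q}{2} - \frac{Q r}{2}$)
$m{\left(G \right)} = 76$ ($m{\left(G \right)} = -4 + 8 \left(8 + 2\right) = -4 + 8 \cdot 10 = -4 + 80 = 76$)
$m{\left(f{\left(-6,-5 \right)} \right)} - 31757 = 76 - 31757 = -31681$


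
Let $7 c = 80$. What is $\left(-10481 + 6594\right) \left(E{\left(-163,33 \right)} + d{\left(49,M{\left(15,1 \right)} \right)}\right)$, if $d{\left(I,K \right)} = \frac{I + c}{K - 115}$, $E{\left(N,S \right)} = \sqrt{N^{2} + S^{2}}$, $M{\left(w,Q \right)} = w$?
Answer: $\frac{1644201}{700} - 3887 \sqrt{27658} \approx -6.4409 \cdot 10^{5}$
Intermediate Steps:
$c = \frac{80}{7}$ ($c = \frac{1}{7} \cdot 80 = \frac{80}{7} \approx 11.429$)
$d{\left(I,K \right)} = \frac{\frac{80}{7} + I}{-115 + K}$ ($d{\left(I,K \right)} = \frac{I + \frac{80}{7}}{K - 115} = \frac{\frac{80}{7} + I}{-115 + K}$)
$\left(-10481 + 6594\right) \left(E{\left(-163,33 \right)} + d{\left(49,M{\left(15,1 \right)} \right)}\right) = \left(-10481 + 6594\right) \left(\sqrt{\left(-163\right)^{2} + 33^{2}} + \frac{\frac{80}{7} + 49}{-115 + 15}\right) = - 3887 \left(\sqrt{26569 + 1089} + \frac{1}{-100} \cdot \frac{423}{7}\right) = - 3887 \left(\sqrt{27658} - \frac{423}{700}\right) = - 3887 \left(- \frac{423}{700} + \sqrt{27658}\right) = \frac{1644201}{700} - 3887 \sqrt{27658}$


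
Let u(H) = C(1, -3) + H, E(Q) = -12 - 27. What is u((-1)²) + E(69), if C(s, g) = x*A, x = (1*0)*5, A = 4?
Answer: -38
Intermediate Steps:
x = 0 (x = 0*5 = 0)
C(s, g) = 0 (C(s, g) = 0*4 = 0)
E(Q) = -39
u(H) = H (u(H) = 0 + H = H)
u((-1)²) + E(69) = (-1)² - 39 = 1 - 39 = -38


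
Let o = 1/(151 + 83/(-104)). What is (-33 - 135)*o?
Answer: -5824/5207 ≈ -1.1185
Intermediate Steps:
o = 104/15621 (o = 1/(151 + 83*(-1/104)) = 1/(151 - 83/104) = 1/(15621/104) = 104/15621 ≈ 0.0066577)
(-33 - 135)*o = (-33 - 135)*(104/15621) = -168*104/15621 = -5824/5207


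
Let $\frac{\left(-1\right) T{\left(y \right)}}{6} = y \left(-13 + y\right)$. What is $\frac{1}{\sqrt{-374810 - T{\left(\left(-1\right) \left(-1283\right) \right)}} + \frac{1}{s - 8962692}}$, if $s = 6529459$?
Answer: $\frac{2433233}{55663623651189876849} + \frac{29603114161445 \sqrt{376066}}{55663623651189876849} \approx 0.00032614$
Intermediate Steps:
$T{\left(y \right)} = - 6 y \left(-13 + y\right)$
$\frac{1}{\sqrt{-374810 - T{\left(\left(-1\right) \left(-1283\right) \right)}} + \frac{1}{s - 8962692}} = \frac{1}{\sqrt{-374810 - 6 \left(\left(-1\right) \left(-1283\right)\right) \left(13 - \left(-1\right) \left(-1283\right)\right)} + \frac{1}{6529459 - 8962692}} = \frac{1}{\sqrt{-374810 - 6 \cdot 1283 \left(13 - 1283\right)} + \frac{1}{-2433233}} = \frac{1}{\sqrt{-374810 - 6 \cdot 1283 \left(13 - 1283\right)} - \frac{1}{2433233}} = \frac{1}{\sqrt{-374810 - 6 \cdot 1283 \left(-1270\right)} - \frac{1}{2433233}} = \frac{1}{\sqrt{-374810 - -9776460} - \frac{1}{2433233}} = \frac{1}{\sqrt{-374810 + 9776460} - \frac{1}{2433233}} = \frac{1}{\sqrt{9401650} - \frac{1}{2433233}} = \frac{1}{5 \sqrt{376066} - \frac{1}{2433233}} = \frac{1}{- \frac{1}{2433233} + 5 \sqrt{376066}}$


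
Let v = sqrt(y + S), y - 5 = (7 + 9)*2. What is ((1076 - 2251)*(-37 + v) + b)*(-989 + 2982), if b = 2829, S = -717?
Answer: 92283872 - 4683550*I*sqrt(170) ≈ 9.2284e+7 - 6.1066e+7*I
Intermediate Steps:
y = 37 (y = 5 + (7 + 9)*2 = 5 + 16*2 = 5 + 32 = 37)
v = 2*I*sqrt(170) (v = sqrt(37 - 717) = sqrt(-680) = 2*I*sqrt(170) ≈ 26.077*I)
((1076 - 2251)*(-37 + v) + b)*(-989 + 2982) = ((1076 - 2251)*(-37 + 2*I*sqrt(170)) + 2829)*(-989 + 2982) = (-1175*(-37 + 2*I*sqrt(170)) + 2829)*1993 = ((43475 - 2350*I*sqrt(170)) + 2829)*1993 = (46304 - 2350*I*sqrt(170))*1993 = 92283872 - 4683550*I*sqrt(170)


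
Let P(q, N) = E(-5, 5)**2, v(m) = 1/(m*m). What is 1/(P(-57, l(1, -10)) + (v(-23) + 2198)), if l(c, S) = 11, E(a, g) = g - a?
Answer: 529/1215643 ≈ 0.00043516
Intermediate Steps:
v(m) = m**(-2) (v(m) = 1/(m**2) = m**(-2))
P(q, N) = 100 (P(q, N) = (5 - 1*(-5))**2 = (5 + 5)**2 = 10**2 = 100)
1/(P(-57, l(1, -10)) + (v(-23) + 2198)) = 1/(100 + ((-23)**(-2) + 2198)) = 1/(100 + (1/529 + 2198)) = 1/(100 + 1162743/529) = 1/(1215643/529) = 529/1215643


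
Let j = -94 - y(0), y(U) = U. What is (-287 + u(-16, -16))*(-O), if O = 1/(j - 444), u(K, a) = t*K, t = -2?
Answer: -255/538 ≈ -0.47398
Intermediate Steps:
u(K, a) = -2*K
j = -94 (j = -94 - 1*0 = -94 + 0 = -94)
O = -1/538 (O = 1/(-94 - 444) = 1/(-538) = -1/538 ≈ -0.0018587)
(-287 + u(-16, -16))*(-O) = (-287 - 2*(-16))*(-1*(-1/538)) = (-287 + 32)*(1/538) = -255*1/538 = -255/538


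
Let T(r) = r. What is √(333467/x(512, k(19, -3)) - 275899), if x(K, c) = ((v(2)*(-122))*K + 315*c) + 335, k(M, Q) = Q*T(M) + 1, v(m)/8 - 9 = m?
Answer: I*√8388905954306635310/5514137 ≈ 525.26*I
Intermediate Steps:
v(m) = 72 + 8*m
k(M, Q) = 1 + M*Q (k(M, Q) = Q*M + 1 = M*Q + 1 = 1 + M*Q)
x(K, c) = 335 - 10736*K + 315*c (x(K, c) = (((72 + 8*2)*(-122))*K + 315*c) + 335 = (((72 + 16)*(-122))*K + 315*c) + 335 = ((88*(-122))*K + 315*c) + 335 = (-10736*K + 315*c) + 335 = 335 - 10736*K + 315*c)
√(333467/x(512, k(19, -3)) - 275899) = √(333467/(335 - 10736*512 + 315*(1 + 19*(-3))) - 275899) = √(333467/(335 - 5496832 + 315*(1 - 57)) - 275899) = √(333467/(335 - 5496832 + 315*(-56)) - 275899) = √(333467/(335 - 5496832 - 17640) - 275899) = √(333467/(-5514137) - 275899) = √(333467*(-1/5514137) - 275899) = √(-333467/5514137 - 275899) = √(-1521345217630/5514137) = I*√8388905954306635310/5514137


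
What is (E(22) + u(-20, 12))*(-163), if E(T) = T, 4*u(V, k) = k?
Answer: -4075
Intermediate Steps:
u(V, k) = k/4
(E(22) + u(-20, 12))*(-163) = (22 + (1/4)*12)*(-163) = (22 + 3)*(-163) = 25*(-163) = -4075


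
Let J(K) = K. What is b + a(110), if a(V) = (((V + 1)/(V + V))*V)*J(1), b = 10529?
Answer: 21169/2 ≈ 10585.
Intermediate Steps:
a(V) = ½ + V/2 (a(V) = (((V + 1)/(V + V))*V)*1 = (((1 + V)/((2*V)))*V)*1 = (((1 + V)*(1/(2*V)))*V)*1 = (((1 + V)/(2*V))*V)*1 = (½ + V/2)*1 = ½ + V/2)
b + a(110) = 10529 + (½ + (½)*110) = 10529 + (½ + 55) = 10529 + 111/2 = 21169/2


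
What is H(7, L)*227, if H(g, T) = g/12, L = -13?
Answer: 1589/12 ≈ 132.42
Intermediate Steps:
H(g, T) = g/12 (H(g, T) = g*(1/12) = g/12)
H(7, L)*227 = ((1/12)*7)*227 = (7/12)*227 = 1589/12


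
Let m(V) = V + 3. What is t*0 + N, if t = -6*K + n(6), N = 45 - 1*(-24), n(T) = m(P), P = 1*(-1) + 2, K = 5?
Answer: 69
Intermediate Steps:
P = 1 (P = -1 + 2 = 1)
m(V) = 3 + V
n(T) = 4 (n(T) = 3 + 1 = 4)
N = 69 (N = 45 + 24 = 69)
t = -26 (t = -6*5 + 4 = -30 + 4 = -26)
t*0 + N = -26*0 + 69 = 0 + 69 = 69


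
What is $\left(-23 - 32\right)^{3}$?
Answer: $-166375$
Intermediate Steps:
$\left(-23 - 32\right)^{3} = \left(-55\right)^{3} = -166375$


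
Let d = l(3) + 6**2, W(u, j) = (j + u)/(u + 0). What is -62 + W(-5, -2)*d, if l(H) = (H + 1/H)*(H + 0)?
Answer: 12/5 ≈ 2.4000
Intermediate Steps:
l(H) = H*(H + 1/H) (l(H) = (H + 1/H)*H = H*(H + 1/H))
W(u, j) = (j + u)/u
d = 46 (d = (1 + 3**2) + 6**2 = (1 + 9) + 36 = 10 + 36 = 46)
-62 + W(-5, -2)*d = -62 + ((-2 - 5)/(-5))*46 = -62 - 1/5*(-7)*46 = -62 + (7/5)*46 = -62 + 322/5 = 12/5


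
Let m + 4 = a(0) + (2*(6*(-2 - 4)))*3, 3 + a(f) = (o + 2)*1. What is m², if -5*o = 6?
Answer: 1234321/25 ≈ 49373.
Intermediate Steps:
o = -6/5 (o = -⅕*6 = -6/5 ≈ -1.2000)
a(f) = -11/5 (a(f) = -3 + (-6/5 + 2)*1 = -3 + (⅘)*1 = -3 + ⅘ = -11/5)
m = -1111/5 (m = -4 + (-11/5 + (2*(6*(-2 - 4)))*3) = -4 + (-11/5 + (2*(6*(-6)))*3) = -4 + (-11/5 + (2*(-36))*3) = -4 + (-11/5 - 72*3) = -4 + (-11/5 - 216) = -4 - 1091/5 = -1111/5 ≈ -222.20)
m² = (-1111/5)² = 1234321/25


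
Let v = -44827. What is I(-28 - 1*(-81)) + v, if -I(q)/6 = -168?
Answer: -43819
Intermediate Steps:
I(q) = 1008 (I(q) = -6*(-168) = 1008)
I(-28 - 1*(-81)) + v = 1008 - 44827 = -43819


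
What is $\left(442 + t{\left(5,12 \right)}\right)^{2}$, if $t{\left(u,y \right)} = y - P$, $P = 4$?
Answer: $202500$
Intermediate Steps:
$t{\left(u,y \right)} = -4 + y$ ($t{\left(u,y \right)} = y - 4 = -4 + y$)
$\left(442 + t{\left(5,12 \right)}\right)^{2} = \left(442 + \left(-4 + 12\right)\right)^{2} = \left(442 + 8\right)^{2} = 450^{2} = 202500$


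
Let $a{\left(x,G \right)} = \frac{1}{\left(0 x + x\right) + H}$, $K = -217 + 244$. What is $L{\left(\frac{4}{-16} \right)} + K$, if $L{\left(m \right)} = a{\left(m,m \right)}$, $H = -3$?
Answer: $\frac{347}{13} \approx 26.692$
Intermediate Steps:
$K = 27$
$a{\left(x,G \right)} = \frac{1}{-3 + x}$ ($a{\left(x,G \right)} = \frac{1}{\left(0 x + x\right) - 3} = \frac{1}{\left(0 + x\right) - 3} = \frac{1}{x - 3} = \frac{1}{-3 + x}$)
$L{\left(m \right)} = \frac{1}{-3 + m}$
$L{\left(\frac{4}{-16} \right)} + K = \frac{1}{-3 + \frac{4}{-16}} + 27 = \frac{1}{-3 + 4 \left(- \frac{1}{16}\right)} + 27 = \frac{1}{-3 - \frac{1}{4}} + 27 = \frac{1}{- \frac{13}{4}} + 27 = - \frac{4}{13} + 27 = \frac{347}{13}$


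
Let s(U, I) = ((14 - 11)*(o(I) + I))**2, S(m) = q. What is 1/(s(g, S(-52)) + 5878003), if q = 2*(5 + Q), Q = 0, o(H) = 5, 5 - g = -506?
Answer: 1/5880028 ≈ 1.7007e-7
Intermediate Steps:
g = 511 (g = 5 - 1*(-506) = 5 + 506 = 511)
q = 10 (q = 2*(5 + 0) = 2*5 = 10)
S(m) = 10
s(U, I) = (15 + 3*I)**2 (s(U, I) = ((14 - 11)*(5 + I))**2 = (3*(5 + I))**2 = (15 + 3*I)**2)
1/(s(g, S(-52)) + 5878003) = 1/(9*(5 + 10)**2 + 5878003) = 1/(9*15**2 + 5878003) = 1/(9*225 + 5878003) = 1/(2025 + 5878003) = 1/5880028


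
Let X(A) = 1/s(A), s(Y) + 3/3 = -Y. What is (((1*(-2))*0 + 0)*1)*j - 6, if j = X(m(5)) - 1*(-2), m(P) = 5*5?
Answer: -6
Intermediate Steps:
s(Y) = -1 - Y
m(P) = 25
X(A) = 1/(-1 - A)
j = 51/26 (j = -1/(1 + 25) - 1*(-2) = -1/26 + 2 = 51/26 ≈ 1.9615)
(((1*(-2))*0 + 0)*1)*j - 6 = (((1*(-2))*0 + 0)*1)*(51/26) - 6 = ((-2*0 + 0)*1)*(51/26) - 6 = ((0 + 0)*1)*(51/26) - 6 = (0*1)*(51/26) - 6 = 0*(51/26) - 6 = 0 - 6 = -6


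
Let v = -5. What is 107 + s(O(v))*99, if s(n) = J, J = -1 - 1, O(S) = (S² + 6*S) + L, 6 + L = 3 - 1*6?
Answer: -91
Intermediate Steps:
L = -9 (L = -6 + (3 - 1*6) = -6 + (3 - 6) = -6 - 3 = -9)
O(S) = -9 + S² + 6*S (O(S) = (S² + 6*S) - 9 = -9 + S² + 6*S)
J = -2
s(n) = -2
107 + s(O(v))*99 = 107 - 2*99 = 107 - 198 = -91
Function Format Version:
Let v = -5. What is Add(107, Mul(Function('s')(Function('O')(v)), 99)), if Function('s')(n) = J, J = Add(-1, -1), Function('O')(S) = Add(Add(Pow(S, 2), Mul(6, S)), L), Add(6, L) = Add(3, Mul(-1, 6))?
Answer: -91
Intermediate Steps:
L = -9 (L = Add(-6, Add(3, Mul(-1, 6))) = Add(-6, Add(3, -6)) = Add(-6, -3) = -9)
Function('O')(S) = Add(-9, Pow(S, 2), Mul(6, S)) (Function('O')(S) = Add(Add(Pow(S, 2), Mul(6, S)), -9) = Add(-9, Pow(S, 2), Mul(6, S)))
J = -2
Function('s')(n) = -2
Add(107, Mul(Function('s')(Function('O')(v)), 99)) = Add(107, Mul(-2, 99)) = Add(107, -198) = -91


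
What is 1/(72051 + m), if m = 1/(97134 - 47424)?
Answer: 49710/3581655211 ≈ 1.3879e-5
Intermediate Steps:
m = 1/49710 ≈ 2.0117e-5
1/(72051 + m) = 1/(72051 + 1/49710) = 1/(3581655211/49710) = 49710/3581655211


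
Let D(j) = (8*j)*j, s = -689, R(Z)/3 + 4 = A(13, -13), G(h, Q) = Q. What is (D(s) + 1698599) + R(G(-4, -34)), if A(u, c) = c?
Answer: 5496316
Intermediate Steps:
R(Z) = -51 (R(Z) = -12 + 3*(-13) = -12 - 39 = -51)
D(j) = 8*j²
(D(s) + 1698599) + R(G(-4, -34)) = (8*(-689)² + 1698599) - 51 = (8*474721 + 1698599) - 51 = (3797768 + 1698599) - 51 = 5496367 - 51 = 5496316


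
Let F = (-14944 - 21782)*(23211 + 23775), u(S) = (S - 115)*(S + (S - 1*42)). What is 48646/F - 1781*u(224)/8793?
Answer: -7555897389291719/842959427886 ≈ -8963.5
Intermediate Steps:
u(S) = (-115 + S)*(-42 + 2*S) (u(S) = (-115 + S)*(S + (S - 42)) = (-115 + S)*(S + (-42 + S)) = (-115 + S)*(-42 + 2*S))
F = -1725607836 (F = -36726*46986 = -1725607836)
48646/F - 1781*u(224)/8793 = 48646/(-1725607836) - 1781/(8793/(4830 - 272*224 + 2*224²)) = 48646*(-1/1725607836) - 1781/(8793/(4830 - 60928 + 2*50176)) = -24323/862803918 - 1781/(8793/(4830 - 60928 + 100352)) = -24323/862803918 - 1781/(8793/44254) = -24323/862803918 - 1781/(8793*(1/44254)) = -24323/862803918 - 1781/8793/44254 = -24323/862803918 - 1781*44254/8793 = -24323/862803918 - 78816374/8793 = -7555897389291719/842959427886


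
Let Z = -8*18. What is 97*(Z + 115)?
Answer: -2813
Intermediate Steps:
Z = -144
97*(Z + 115) = 97*(-144 + 115) = 97*(-29) = -2813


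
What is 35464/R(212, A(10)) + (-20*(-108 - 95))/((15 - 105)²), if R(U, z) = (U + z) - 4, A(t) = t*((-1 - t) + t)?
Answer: 72743/405 ≈ 179.61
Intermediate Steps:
A(t) = -t (A(t) = t*(-1) = -t)
R(U, z) = -4 + U + z
35464/R(212, A(10)) + (-20*(-108 - 95))/((15 - 105)²) = 35464/(-4 + 212 - 1*10) + (-20*(-108 - 95))/((15 - 105)²) = 35464/(-4 + 212 - 10) + (-20*(-203))/((-90)²) = 35464/198 + 4060/8100 = 35464*(1/198) + 4060*(1/8100) = 1612/9 + 203/405 = 72743/405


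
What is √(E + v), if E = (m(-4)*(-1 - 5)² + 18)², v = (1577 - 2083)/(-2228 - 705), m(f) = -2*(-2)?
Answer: √225765205414/2933 ≈ 162.00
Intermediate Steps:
m(f) = 4
v = 506/2933 (v = -506/(-2933) = -506*(-1/2933) = 506/2933 ≈ 0.17252)
E = 26244 (E = (4*(-1 - 5)² + 18)² = (4*(-6)² + 18)² = (4*36 + 18)² = (144 + 18)² = 162² = 26244)
√(E + v) = √(26244 + 506/2933) = √(76974158/2933) = √225765205414/2933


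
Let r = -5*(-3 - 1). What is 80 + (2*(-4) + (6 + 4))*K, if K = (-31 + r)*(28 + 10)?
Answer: -756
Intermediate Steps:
r = 20 (r = -5*(-4) = 20)
K = -418 (K = (-31 + 20)*(28 + 10) = -11*38 = -418)
80 + (2*(-4) + (6 + 4))*K = 80 + (2*(-4) + (6 + 4))*(-418) = 80 + (-8 + 10)*(-418) = 80 + 2*(-418) = 80 - 836 = -756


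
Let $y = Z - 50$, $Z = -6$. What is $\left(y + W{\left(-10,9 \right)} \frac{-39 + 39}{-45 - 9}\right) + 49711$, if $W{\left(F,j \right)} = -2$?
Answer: $49655$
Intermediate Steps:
$y = -56$ ($y = -6 - 50 = -56$)
$\left(y + W{\left(-10,9 \right)} \frac{-39 + 39}{-45 - 9}\right) + 49711 = \left(-56 - 2 \frac{-39 + 39}{-45 - 9}\right) + 49711 = \left(-56 - 2 \frac{0}{-54}\right) + 49711 = \left(-56 - 2 \cdot 0 \left(- \frac{1}{54}\right)\right) + 49711 = \left(-56 - 0\right) + 49711 = \left(-56 + 0\right) + 49711 = -56 + 49711 = 49655$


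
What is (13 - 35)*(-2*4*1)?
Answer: 176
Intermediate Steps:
(13 - 35)*(-2*4*1) = -(-176) = -22*(-8) = 176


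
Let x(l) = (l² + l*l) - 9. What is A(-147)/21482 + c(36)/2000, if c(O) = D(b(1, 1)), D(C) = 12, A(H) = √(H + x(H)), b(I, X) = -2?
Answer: 3/500 + √43062/21482 ≈ 0.015660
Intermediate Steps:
x(l) = -9 + 2*l² (x(l) = (l² + l²) - 9 = 2*l² - 9 = -9 + 2*l²)
A(H) = √(-9 + H + 2*H²) (A(H) = √(H + (-9 + 2*H²)) = √(-9 + H + 2*H²))
c(O) = 12
A(-147)/21482 + c(36)/2000 = √(-9 - 147 + 2*(-147)²)/21482 + 12/2000 = √(-9 - 147 + 2*21609)*(1/21482) + 12*(1/2000) = √(-9 - 147 + 43218)*(1/21482) + 3/500 = √43062*(1/21482) + 3/500 = √43062/21482 + 3/500 = 3/500 + √43062/21482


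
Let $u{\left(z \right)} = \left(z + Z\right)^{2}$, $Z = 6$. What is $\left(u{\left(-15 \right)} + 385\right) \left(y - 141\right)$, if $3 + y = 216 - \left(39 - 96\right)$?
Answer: $60114$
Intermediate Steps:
$y = 270$ ($y = -3 + \left(216 - \left(39 - 96\right)\right) = -3 + \left(216 - -57\right) = -3 + \left(216 + 57\right) = -3 + 273 = 270$)
$u{\left(z \right)} = \left(6 + z\right)^{2}$ ($u{\left(z \right)} = \left(z + 6\right)^{2} = \left(6 + z\right)^{2}$)
$\left(u{\left(-15 \right)} + 385\right) \left(y - 141\right) = \left(\left(6 - 15\right)^{2} + 385\right) \left(270 - 141\right) = \left(\left(-9\right)^{2} + 385\right) 129 = \left(81 + 385\right) 129 = 466 \cdot 129 = 60114$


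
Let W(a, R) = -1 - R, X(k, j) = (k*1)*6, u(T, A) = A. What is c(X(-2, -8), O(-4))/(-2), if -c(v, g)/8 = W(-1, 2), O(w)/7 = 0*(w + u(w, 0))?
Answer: -12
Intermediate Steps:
X(k, j) = 6*k (X(k, j) = k*6 = 6*k)
O(w) = 0 (O(w) = 7*(0*(w + 0)) = 7*(0*w) = 7*0 = 0)
c(v, g) = 24 (c(v, g) = -8*(-1 - 1*2) = -8*(-1 - 2) = -8*(-3) = 24)
c(X(-2, -8), O(-4))/(-2) = 24/(-2) = 24*(-½) = -12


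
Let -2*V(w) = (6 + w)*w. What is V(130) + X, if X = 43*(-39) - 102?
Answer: -10619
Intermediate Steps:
V(w) = -w*(6 + w)/2 (V(w) = -(6 + w)*w/2 = -w*(6 + w)/2)
X = -1779 (X = -1677 - 102 = -1779)
V(130) + X = -1/2*130*(6 + 130) - 1779 = -1/2*130*136 - 1779 = -8840 - 1779 = -10619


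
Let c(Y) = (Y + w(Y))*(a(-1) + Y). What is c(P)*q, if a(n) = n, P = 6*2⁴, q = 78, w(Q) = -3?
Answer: 689130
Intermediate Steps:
P = 96 (P = 6*16 = 96)
c(Y) = (-1 + Y)*(-3 + Y) (c(Y) = (Y - 3)*(-1 + Y) = (-3 + Y)*(-1 + Y) = (-1 + Y)*(-3 + Y))
c(P)*q = (3 + 96² - 4*96)*78 = (3 + 9216 - 384)*78 = 8835*78 = 689130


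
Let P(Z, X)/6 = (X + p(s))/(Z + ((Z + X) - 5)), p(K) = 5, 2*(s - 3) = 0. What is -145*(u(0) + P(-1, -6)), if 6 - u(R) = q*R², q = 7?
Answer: -12180/13 ≈ -936.92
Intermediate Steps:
s = 3 (s = 3 + (½)*0 = 3 + 0 = 3)
P(Z, X) = 6*(5 + X)/(-5 + X + 2*Z) (P(Z, X) = 6*((X + 5)/(Z + ((Z + X) - 5))) = 6*((5 + X)/(Z + ((X + Z) - 5))) = 6*((5 + X)/(Z + (-5 + X + Z))) = 6*((5 + X)/(-5 + X + 2*Z)) = 6*(5 + X)/(-5 + X + 2*Z))
u(R) = 6 - 7*R²
-145*(u(0) + P(-1, -6)) = -145*((6 - 7*0²) + 6*(5 - 6)/(-5 - 6 + 2*(-1))) = -145*((6 - 7*0) + 6*(-1)/(-5 - 6 - 2)) = -145*((6 + 0) + 6*(-1)/(-13)) = -145*(6 + 6*(-1/13)*(-1)) = -145*(6 + 6/13) = -145*84/13 = -12180/13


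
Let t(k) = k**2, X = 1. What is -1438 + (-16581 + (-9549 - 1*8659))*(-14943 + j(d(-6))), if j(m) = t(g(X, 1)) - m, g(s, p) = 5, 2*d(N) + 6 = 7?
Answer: 1037996517/2 ≈ 5.1900e+8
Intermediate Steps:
d(N) = 1/2 (d(N) = -3 + (1/2)*7 = -3 + 7/2 = 1/2)
j(m) = 25 - m (j(m) = 5**2 - m = 25 - m)
-1438 + (-16581 + (-9549 - 1*8659))*(-14943 + j(d(-6))) = -1438 + (-16581 + (-9549 - 1*8659))*(-14943 + (25 - 1*1/2)) = -1438 + (-16581 + (-9549 - 8659))*(-14943 + (25 - 1/2)) = -1438 + (-16581 - 18208)*(-14943 + 49/2) = -1438 - 34789*(-29837/2) = -1438 + 1037999393/2 = 1037996517/2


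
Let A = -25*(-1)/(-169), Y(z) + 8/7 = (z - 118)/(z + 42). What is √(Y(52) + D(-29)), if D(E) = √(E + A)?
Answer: √(-33749807 + 1407133*I*√4926)/4277 ≈ 1.3893 + 1.943*I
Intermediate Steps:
Y(z) = -8/7 + (-118 + z)/(42 + z) (Y(z) = -8/7 + (z - 118)/(z + 42) = -8/7 + (-118 + z)/(42 + z))
A = -25/169 (A = 25*(-1/169) = -25/169 ≈ -0.14793)
D(E) = √(-25/169 + E) (D(E) = √(E - 25/169) = √(-25/169 + E))
√(Y(52) + D(-29)) = √((-1162 - 1*52)/(7*(42 + 52)) + √(-25 + 169*(-29))/13) = √((⅐)*(-1162 - 52)/94 + √(-25 - 4901)/13) = √((⅐)*(1/94)*(-1214) + √(-4926)/13) = √(-607/329 + (I*√4926)/13) = √(-607/329 + I*√4926/13)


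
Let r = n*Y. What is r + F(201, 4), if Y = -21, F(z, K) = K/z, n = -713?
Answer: 3009577/201 ≈ 14973.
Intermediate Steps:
r = 14973 (r = -713*(-21) = 14973)
r + F(201, 4) = 14973 + 4/201 = 3009577/201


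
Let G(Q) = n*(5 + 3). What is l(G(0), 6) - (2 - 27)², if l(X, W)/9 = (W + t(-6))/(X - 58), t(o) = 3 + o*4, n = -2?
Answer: -46115/74 ≈ -623.18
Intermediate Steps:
t(o) = 3 + 4*o
G(Q) = -16 (G(Q) = -2*(5 + 3) = -2*8 = -16)
l(X, W) = 9*(-21 + W)/(-58 + X) (l(X, W) = 9*((W + (3 + 4*(-6)))/(X - 58)) = 9*((W + (3 - 24))/(-58 + X)) = 9*((W - 21)/(-58 + X)) = 9*((-21 + W)/(-58 + X)) = 9*(-21 + W)/(-58 + X))
l(G(0), 6) - (2 - 27)² = 9*(-21 + 6)/(-58 - 16) - (2 - 27)² = 9*(-15)/(-74) - 1*(-25)² = 9*(-1/74)*(-15) - 1*625 = 135/74 - 625 = -46115/74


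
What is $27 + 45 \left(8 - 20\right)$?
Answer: $-513$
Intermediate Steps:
$27 + 45 \left(8 - 20\right) = 27 + 45 \left(-12\right) = 27 - 540 = -513$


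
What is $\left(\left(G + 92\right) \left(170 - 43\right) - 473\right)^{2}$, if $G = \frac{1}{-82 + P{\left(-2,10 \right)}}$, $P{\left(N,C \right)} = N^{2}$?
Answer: $\frac{764454697561}{6084} \approx 1.2565 \cdot 10^{8}$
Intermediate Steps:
$G = - \frac{1}{78}$ ($G = \frac{1}{-82 + \left(-2\right)^{2}} = \frac{1}{-82 + 4} = \frac{1}{-78} = - \frac{1}{78} \approx -0.012821$)
$\left(\left(G + 92\right) \left(170 - 43\right) - 473\right)^{2} = \left(\left(- \frac{1}{78} + 92\right) \left(170 - 43\right) - 473\right)^{2} = \left(\frac{7175}{78} \cdot 127 - 473\right)^{2} = \left(\frac{911225}{78} - 473\right)^{2} = \left(\frac{874331}{78}\right)^{2} = \frac{764454697561}{6084}$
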